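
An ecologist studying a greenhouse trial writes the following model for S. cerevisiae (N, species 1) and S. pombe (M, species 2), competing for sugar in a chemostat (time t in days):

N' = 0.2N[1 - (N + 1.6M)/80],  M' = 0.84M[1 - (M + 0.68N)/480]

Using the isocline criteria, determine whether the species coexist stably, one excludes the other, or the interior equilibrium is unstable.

Compare the nullcline intercepts: K1/α12 = 80/1.6 = 50 < K2 = 480; K2/α21 = 480/0.68 = 706 > K1 = 80.
Since the inequalities point opposite ways, species 2 can invade but species 1 cannot.

species 2 excludes species 1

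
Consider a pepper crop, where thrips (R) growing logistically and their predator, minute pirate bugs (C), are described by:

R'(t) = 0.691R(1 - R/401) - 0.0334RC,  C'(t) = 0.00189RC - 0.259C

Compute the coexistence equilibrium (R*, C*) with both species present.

From dC/dt = 0 with C > 0: 0.00189R* = 0.259, so R* = 137.
Substitute into dR/dt = 0: 0.691(1 - 137/401) = 0.0334C*.
The bracket is 0.658, giving C* = 0.455/0.0334 = 13.6.

R* ≈ 137, C* ≈ 13.6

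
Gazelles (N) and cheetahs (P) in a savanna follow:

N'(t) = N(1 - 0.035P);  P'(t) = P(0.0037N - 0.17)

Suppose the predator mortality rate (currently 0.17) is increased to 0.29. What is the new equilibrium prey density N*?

At the interior fixed point, setting dP/dt = 0 with P > 0 fixes N* = (predator death rate)/(NP coefficient) — independent of the other coefficients.
With the change, N* = 0.29/0.0037 = 78.4; it rises from 45.9.

N* ≈ 78.4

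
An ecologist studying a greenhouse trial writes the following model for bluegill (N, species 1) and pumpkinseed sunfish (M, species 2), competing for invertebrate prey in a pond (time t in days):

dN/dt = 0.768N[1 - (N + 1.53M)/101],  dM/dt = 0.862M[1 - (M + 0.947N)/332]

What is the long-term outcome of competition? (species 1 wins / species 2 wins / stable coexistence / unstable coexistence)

Compare the nullcline intercepts: K1/α12 = 101/1.53 = 66 < K2 = 332; K2/α21 = 332/0.947 = 351 > K1 = 101.
Since the inequalities point opposite ways, species 2 can invade but species 1 cannot.

species 2 excludes species 1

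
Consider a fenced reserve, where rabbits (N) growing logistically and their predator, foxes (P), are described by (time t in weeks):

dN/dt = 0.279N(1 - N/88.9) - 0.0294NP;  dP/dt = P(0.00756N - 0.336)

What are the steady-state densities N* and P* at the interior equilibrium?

N* ≈ 44.4, P* ≈ 4.75

From dP/dt = 0 with P > 0: 0.00756N* = 0.336, so N* = 44.4.
Substitute into dN/dt = 0: 0.279(1 - 44.4/88.9) = 0.0294P*.
The bracket is 0.5, giving P* = 0.14/0.0294 = 4.75.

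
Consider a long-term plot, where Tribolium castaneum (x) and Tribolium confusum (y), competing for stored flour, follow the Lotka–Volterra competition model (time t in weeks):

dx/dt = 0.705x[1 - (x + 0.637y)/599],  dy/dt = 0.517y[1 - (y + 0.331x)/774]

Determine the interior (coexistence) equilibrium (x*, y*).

Setting both brackets to zero gives the nullclines x + 0.637y = 599 and 0.331x + y = 774.
Substituting y = 774 - 0.331x into the first: x(1 - 0.637·0.331) = 599 - 0.637·774.
So x* = 106/0.789 = 134, and then y* = 774 - 0.331·134 = 730.

x* ≈ 134, y* ≈ 730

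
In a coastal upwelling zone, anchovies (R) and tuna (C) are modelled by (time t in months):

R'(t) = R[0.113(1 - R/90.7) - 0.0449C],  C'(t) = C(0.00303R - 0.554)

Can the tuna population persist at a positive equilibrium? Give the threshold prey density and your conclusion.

Threshold R = 183; K < 183, so no, the predator goes extinct.

The predator equation gives dC/dt > 0 only when R > 0.554/0.00303 = 183.
Without the predator, R → K = 90.7. Since 90.7 < 183, the predator cannot invade.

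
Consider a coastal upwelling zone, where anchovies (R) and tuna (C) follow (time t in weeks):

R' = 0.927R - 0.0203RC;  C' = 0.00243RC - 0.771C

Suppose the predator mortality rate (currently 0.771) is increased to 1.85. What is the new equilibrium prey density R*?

At the interior fixed point, setting dC/dt = 0 with C > 0 fixes R* = (predator death rate)/(RC coefficient) — independent of the other coefficients.
With the change, R* = 1.85/0.00243 = 761; it rises from 317.

R* ≈ 761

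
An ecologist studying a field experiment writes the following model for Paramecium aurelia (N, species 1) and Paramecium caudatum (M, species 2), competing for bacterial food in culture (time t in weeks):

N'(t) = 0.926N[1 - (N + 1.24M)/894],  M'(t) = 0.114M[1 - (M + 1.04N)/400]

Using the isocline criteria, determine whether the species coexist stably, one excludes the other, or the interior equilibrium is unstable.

species 1 excludes species 2

Compare the nullcline intercepts: K1/α12 = 894/1.24 = 721 > K2 = 400; K2/α21 = 400/1.04 = 385 < K1 = 894.
Since the inequalities point opposite ways, species 1 can invade but species 2 cannot.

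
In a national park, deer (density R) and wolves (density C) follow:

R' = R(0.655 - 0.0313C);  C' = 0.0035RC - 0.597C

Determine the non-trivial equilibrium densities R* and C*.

R* ≈ 171, C* ≈ 20.9

Set dC/dt = 0 with C > 0: 0.0035R - 0.597 = 0, so R* = 0.597/0.0035 = 171.
Set dR/dt = 0 with R > 0: 0.655 - 0.0313C = 0, so C* = 0.655/0.0313 = 20.9.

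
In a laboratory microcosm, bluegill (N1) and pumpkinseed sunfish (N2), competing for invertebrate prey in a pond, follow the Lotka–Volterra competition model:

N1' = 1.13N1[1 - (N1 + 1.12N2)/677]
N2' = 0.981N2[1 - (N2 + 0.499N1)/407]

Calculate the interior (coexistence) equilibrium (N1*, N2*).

Setting both brackets to zero gives the nullclines N1 + 1.12N2 = 677 and 0.499N1 + N2 = 407.
Substituting N2 = 407 - 0.499N1 into the first: N1(1 - 1.12·0.499) = 677 - 1.12·407.
So N1* = 221/0.441 = 501, and then N2* = 407 - 0.499·501 = 157.

N1* ≈ 501, N2* ≈ 157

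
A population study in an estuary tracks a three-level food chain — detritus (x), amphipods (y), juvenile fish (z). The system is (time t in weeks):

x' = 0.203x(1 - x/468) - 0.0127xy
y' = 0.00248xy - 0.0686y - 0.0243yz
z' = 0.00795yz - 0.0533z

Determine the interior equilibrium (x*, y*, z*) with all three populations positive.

x* ≈ 272, y* ≈ 6.7, z* ≈ 24.9

From dz/dt = 0: 0.00795y* = 0.0533, so y* = 6.7.
From dx/dt = 0: 0.203(1 - x*/468) = 0.0127·6.7, giving x* = 468·(1 - 0.419) = 272.
From dy/dt = 0: 0.00248·272 - 0.0686 = 0.0243z*, so z* = 0.605/0.0243 = 24.9.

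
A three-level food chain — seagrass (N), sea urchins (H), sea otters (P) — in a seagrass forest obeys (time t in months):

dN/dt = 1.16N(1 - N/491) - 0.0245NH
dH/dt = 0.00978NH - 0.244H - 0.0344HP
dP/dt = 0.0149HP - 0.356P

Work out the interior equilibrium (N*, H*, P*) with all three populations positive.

From dP/dt = 0: 0.0149H* = 0.356, so H* = 23.9.
From dN/dt = 0: 1.16(1 - N*/491) = 0.0245·23.9, giving N* = 491·(1 - 0.505) = 243.
From dH/dt = 0: 0.00978·243 - 0.244 = 0.0344P*, so P* = 2.13/0.0344 = 62.1.

N* ≈ 243, H* ≈ 23.9, P* ≈ 62.1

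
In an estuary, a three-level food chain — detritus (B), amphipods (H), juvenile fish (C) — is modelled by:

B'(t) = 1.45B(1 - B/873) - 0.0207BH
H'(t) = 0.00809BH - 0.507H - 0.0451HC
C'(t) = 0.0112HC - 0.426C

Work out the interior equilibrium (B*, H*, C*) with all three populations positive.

B* ≈ 399, H* ≈ 38, C* ≈ 60.3

From dC/dt = 0: 0.0112H* = 0.426, so H* = 38.
From dB/dt = 0: 1.45(1 - B*/873) = 0.0207·38, giving B* = 873·(1 - 0.543) = 399.
From dH/dt = 0: 0.00809·399 - 0.507 = 0.0451C*, so C* = 2.72/0.0451 = 60.3.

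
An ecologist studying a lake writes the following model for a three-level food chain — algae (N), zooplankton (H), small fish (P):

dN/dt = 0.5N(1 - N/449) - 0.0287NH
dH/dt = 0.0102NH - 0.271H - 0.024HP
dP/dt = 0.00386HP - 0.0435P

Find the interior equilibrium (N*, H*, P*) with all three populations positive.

From dP/dt = 0: 0.00386H* = 0.0435, so H* = 11.3.
From dN/dt = 0: 0.5(1 - N*/449) = 0.0287·11.3, giving N* = 449·(1 - 0.647) = 159.
From dH/dt = 0: 0.0102·159 - 0.271 = 0.024P*, so P* = 1.35/0.024 = 56.1.

N* ≈ 159, H* ≈ 11.3, P* ≈ 56.1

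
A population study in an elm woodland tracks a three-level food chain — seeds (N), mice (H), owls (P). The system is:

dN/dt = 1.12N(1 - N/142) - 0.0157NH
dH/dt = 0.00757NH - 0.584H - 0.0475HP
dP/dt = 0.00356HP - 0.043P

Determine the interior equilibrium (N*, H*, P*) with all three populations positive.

From dP/dt = 0: 0.00356H* = 0.043, so H* = 12.1.
From dN/dt = 0: 1.12(1 - N*/142) = 0.0157·12.1, giving N* = 142·(1 - 0.169) = 118.
From dH/dt = 0: 0.00757·118 - 0.584 = 0.0475P*, so P* = 0.309/0.0475 = 6.5.

N* ≈ 118, H* ≈ 12.1, P* ≈ 6.5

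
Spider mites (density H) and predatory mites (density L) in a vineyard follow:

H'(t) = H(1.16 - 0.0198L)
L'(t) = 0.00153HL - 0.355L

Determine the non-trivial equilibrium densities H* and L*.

Set dL/dt = 0 with L > 0: 0.00153H - 0.355 = 0, so H* = 0.355/0.00153 = 232.
Set dH/dt = 0 with H > 0: 1.16 - 0.0198L = 0, so L* = 1.16/0.0198 = 58.6.

H* ≈ 232, L* ≈ 58.6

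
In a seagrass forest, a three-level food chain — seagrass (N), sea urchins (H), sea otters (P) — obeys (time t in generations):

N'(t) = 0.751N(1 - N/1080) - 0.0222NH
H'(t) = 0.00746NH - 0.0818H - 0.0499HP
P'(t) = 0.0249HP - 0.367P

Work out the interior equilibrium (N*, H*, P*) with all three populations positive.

N* ≈ 609, H* ≈ 14.7, P* ≈ 89.5

From dP/dt = 0: 0.0249H* = 0.367, so H* = 14.7.
From dN/dt = 0: 0.751(1 - N*/1080) = 0.0222·14.7, giving N* = 1080·(1 - 0.436) = 609.
From dH/dt = 0: 0.00746·609 - 0.0818 = 0.0499P*, so P* = 4.46/0.0499 = 89.5.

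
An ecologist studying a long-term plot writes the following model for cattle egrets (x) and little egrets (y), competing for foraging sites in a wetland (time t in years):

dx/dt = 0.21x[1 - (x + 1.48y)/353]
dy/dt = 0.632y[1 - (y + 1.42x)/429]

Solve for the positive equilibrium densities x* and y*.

Setting both brackets to zero gives the nullclines x + 1.48y = 353 and 1.42x + y = 429.
Substituting y = 429 - 1.42x into the first: x(1 - 1.48·1.42) = 353 - 1.48·429.
So x* = -282/-1.1 = 256, and then y* = 429 - 1.42·256 = 65.6.

x* ≈ 256, y* ≈ 65.6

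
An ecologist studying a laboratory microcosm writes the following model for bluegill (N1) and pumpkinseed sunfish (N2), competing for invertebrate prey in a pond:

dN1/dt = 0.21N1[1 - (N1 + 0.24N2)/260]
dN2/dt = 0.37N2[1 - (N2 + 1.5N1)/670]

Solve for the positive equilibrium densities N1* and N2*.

N1* ≈ 155, N2* ≈ 438

Setting both brackets to zero gives the nullclines N1 + 0.24N2 = 260 and 1.5N1 + N2 = 670.
Substituting N2 = 670 - 1.5N1 into the first: N1(1 - 0.24·1.5) = 260 - 0.24·670.
So N1* = 99.2/0.64 = 155, and then N2* = 670 - 1.5·155 = 438.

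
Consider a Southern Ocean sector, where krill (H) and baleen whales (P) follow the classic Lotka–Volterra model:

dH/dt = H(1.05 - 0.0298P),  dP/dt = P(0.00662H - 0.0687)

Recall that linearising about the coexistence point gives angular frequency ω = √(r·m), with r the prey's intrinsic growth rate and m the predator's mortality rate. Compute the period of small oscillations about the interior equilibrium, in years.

T ≈ 23.4 years

Here r = 1.05 and m = 0.0687, so r·m = 0.0721.
ω = √0.0721 = 0.269 per year, hence T = 2π/ω ≈ 23.4 years.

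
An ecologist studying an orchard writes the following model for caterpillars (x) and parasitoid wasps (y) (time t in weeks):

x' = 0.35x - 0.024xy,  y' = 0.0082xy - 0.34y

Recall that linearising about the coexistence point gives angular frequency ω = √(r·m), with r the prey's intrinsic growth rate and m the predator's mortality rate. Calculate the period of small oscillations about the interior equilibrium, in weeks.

T ≈ 18.2 weeks

Here r = 0.35 and m = 0.34, so r·m = 0.119.
ω = √0.119 = 0.345 per week, hence T = 2π/ω ≈ 18.2 weeks.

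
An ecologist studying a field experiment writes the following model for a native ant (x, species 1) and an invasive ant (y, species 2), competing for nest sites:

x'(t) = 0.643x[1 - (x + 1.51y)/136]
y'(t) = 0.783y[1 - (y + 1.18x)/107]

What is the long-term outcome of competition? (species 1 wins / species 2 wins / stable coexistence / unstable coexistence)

unstable coexistence (outcome depends on initial conditions)

Compare the nullcline intercepts: K1/α12 = 136/1.51 = 90.1 < K2 = 107; K2/α21 = 107/1.18 = 90.7 < K1 = 136.
Since both are reversed, neither can invade when rare; the interior point is a saddle.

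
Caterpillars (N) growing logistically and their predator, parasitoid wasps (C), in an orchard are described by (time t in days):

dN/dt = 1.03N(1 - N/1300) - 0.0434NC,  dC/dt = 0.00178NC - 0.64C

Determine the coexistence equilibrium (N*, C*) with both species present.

From dC/dt = 0 with C > 0: 0.00178N* = 0.64, so N* = 360.
Substitute into dN/dt = 0: 1.03(1 - 360/1300) = 0.0434C*.
The bracket is 0.723, giving C* = 0.745/0.0434 = 17.2.

N* ≈ 360, C* ≈ 17.2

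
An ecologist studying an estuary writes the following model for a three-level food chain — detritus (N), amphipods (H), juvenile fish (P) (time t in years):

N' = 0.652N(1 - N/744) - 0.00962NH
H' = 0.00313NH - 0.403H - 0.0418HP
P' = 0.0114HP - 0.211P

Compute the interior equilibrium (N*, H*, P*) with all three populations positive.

From dP/dt = 0: 0.0114H* = 0.211, so H* = 18.5.
From dN/dt = 0: 0.652(1 - N*/744) = 0.00962·18.5, giving N* = 744·(1 - 0.273) = 541.
From dH/dt = 0: 0.00313·541 - 0.403 = 0.0418P*, so P* = 1.29/0.0418 = 30.9.

N* ≈ 541, H* ≈ 18.5, P* ≈ 30.9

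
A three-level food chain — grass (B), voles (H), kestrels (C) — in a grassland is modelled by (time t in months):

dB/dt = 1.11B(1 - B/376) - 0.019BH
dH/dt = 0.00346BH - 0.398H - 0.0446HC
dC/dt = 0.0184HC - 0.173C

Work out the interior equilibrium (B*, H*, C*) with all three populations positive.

B* ≈ 315, H* ≈ 9.4, C* ≈ 15.6

From dC/dt = 0: 0.0184H* = 0.173, so H* = 9.4.
From dB/dt = 0: 1.11(1 - B*/376) = 0.019·9.4, giving B* = 376·(1 - 0.161) = 315.
From dH/dt = 0: 0.00346·315 - 0.398 = 0.0446C*, so C* = 0.694/0.0446 = 15.6.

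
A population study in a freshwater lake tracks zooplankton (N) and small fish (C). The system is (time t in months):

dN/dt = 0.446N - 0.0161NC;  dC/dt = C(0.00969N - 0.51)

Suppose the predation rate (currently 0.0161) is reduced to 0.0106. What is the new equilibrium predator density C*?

At the interior fixed point, setting dN/dt = 0 with N > 0 fixes C* = (prey growth rate)/(NC coefficient) — independent of the other coefficients.
With the change, C* = 0.446/0.0106 = 42.1; it rises from 27.7.

C* ≈ 42.1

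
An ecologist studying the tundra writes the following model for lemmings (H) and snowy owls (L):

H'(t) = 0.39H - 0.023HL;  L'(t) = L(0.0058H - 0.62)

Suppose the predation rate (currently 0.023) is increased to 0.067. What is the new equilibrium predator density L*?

At the interior fixed point, setting dH/dt = 0 with H > 0 fixes L* = (prey growth rate)/(HL coefficient) — independent of the other coefficients.
With the change, L* = 0.39/0.067 = 5.82; it falls from 17.

L* ≈ 5.82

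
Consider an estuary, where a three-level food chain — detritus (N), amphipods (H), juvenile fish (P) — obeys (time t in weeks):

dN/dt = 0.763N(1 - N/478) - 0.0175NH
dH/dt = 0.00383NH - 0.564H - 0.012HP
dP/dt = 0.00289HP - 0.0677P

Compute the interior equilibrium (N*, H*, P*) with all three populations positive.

From dP/dt = 0: 0.00289H* = 0.0677, so H* = 23.4.
From dN/dt = 0: 0.763(1 - N*/478) = 0.0175·23.4, giving N* = 478·(1 - 0.537) = 221.
From dH/dt = 0: 0.00383·221 - 0.564 = 0.012P*, so P* = 0.283/0.012 = 23.6.

N* ≈ 221, H* ≈ 23.4, P* ≈ 23.6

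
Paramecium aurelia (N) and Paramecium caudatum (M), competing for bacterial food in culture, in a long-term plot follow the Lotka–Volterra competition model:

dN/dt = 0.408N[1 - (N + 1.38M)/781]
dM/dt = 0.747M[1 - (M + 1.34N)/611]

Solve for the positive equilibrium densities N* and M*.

N* ≈ 73.2, M* ≈ 513

Setting both brackets to zero gives the nullclines N + 1.38M = 781 and 1.34N + M = 611.
Substituting M = 611 - 1.34N into the first: N(1 - 1.38·1.34) = 781 - 1.38·611.
So N* = -62.2/-0.849 = 73.2, and then M* = 611 - 1.34·73.2 = 513.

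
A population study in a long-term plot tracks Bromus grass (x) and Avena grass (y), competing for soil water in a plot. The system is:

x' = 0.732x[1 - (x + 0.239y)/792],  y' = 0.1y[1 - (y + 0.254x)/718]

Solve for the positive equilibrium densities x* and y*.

x* ≈ 660, y* ≈ 550

Setting both brackets to zero gives the nullclines x + 0.239y = 792 and 0.254x + y = 718.
Substituting y = 718 - 0.254x into the first: x(1 - 0.239·0.254) = 792 - 0.239·718.
So x* = 620/0.939 = 660, and then y* = 718 - 0.254·660 = 550.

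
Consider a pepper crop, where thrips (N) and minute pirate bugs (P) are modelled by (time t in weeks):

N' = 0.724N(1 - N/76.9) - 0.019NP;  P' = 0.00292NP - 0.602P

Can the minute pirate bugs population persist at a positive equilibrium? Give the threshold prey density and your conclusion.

Threshold N = 206; K < 206, so no, the predator goes extinct.

The predator equation gives dP/dt > 0 only when N > 0.602/0.00292 = 206.
Without the predator, N → K = 76.9. Since 76.9 < 206, the predator cannot invade.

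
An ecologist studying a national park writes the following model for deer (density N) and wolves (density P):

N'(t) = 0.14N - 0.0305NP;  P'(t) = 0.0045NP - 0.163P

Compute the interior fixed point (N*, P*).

Set dP/dt = 0 with P > 0: 0.0045N - 0.163 = 0, so N* = 0.163/0.0045 = 36.2.
Set dN/dt = 0 with N > 0: 0.14 - 0.0305P = 0, so P* = 0.14/0.0305 = 4.59.

N* ≈ 36.2, P* ≈ 4.59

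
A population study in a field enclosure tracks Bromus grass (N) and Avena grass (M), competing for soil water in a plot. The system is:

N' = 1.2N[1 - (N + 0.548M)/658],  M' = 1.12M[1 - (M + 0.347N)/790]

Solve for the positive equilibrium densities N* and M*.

Setting both brackets to zero gives the nullclines N + 0.548M = 658 and 0.347N + M = 790.
Substituting M = 790 - 0.347N into the first: N(1 - 0.548·0.347) = 658 - 0.548·790.
So N* = 225/0.81 = 278, and then M* = 790 - 0.347·278 = 694.

N* ≈ 278, M* ≈ 694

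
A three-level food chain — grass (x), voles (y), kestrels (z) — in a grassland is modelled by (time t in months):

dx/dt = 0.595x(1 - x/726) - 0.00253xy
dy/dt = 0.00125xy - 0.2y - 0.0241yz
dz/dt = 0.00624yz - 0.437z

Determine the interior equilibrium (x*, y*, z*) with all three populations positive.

From dz/dt = 0: 0.00624y* = 0.437, so y* = 70.
From dx/dt = 0: 0.595(1 - x*/726) = 0.00253·70, giving x* = 726·(1 - 0.298) = 510.
From dy/dt = 0: 0.00125·510 - 0.2 = 0.0241z*, so z* = 0.437/0.0241 = 18.1.

x* ≈ 510, y* ≈ 70, z* ≈ 18.1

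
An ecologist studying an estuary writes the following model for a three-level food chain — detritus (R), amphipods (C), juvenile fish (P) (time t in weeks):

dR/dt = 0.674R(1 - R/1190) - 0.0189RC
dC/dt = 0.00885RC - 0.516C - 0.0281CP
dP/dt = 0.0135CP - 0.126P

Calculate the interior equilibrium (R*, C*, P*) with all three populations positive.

R* ≈ 879, C* ≈ 9.33, P* ≈ 258

From dP/dt = 0: 0.0135C* = 0.126, so C* = 9.33.
From dR/dt = 0: 0.674(1 - R*/1190) = 0.0189·9.33, giving R* = 1190·(1 - 0.262) = 879.
From dC/dt = 0: 0.00885·879 - 0.516 = 0.0281P*, so P* = 7.26/0.0281 = 258.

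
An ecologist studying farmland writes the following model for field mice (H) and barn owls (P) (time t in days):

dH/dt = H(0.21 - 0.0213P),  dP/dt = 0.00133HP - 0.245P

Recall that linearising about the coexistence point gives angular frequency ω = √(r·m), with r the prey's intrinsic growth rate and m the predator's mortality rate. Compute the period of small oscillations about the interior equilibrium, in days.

T ≈ 27.7 days

Here r = 0.21 and m = 0.245, so r·m = 0.0514.
ω = √0.0514 = 0.227 per day, hence T = 2π/ω ≈ 27.7 days.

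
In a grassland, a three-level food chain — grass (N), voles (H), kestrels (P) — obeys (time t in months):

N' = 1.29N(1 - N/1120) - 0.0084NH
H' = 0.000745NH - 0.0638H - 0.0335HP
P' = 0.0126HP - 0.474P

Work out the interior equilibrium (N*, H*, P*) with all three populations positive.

From dP/dt = 0: 0.0126H* = 0.474, so H* = 37.6.
From dN/dt = 0: 1.29(1 - N*/1120) = 0.0084·37.6, giving N* = 1120·(1 - 0.245) = 846.
From dH/dt = 0: 0.000745·846 - 0.0638 = 0.0335P*, so P* = 0.566/0.0335 = 16.9.

N* ≈ 846, H* ≈ 37.6, P* ≈ 16.9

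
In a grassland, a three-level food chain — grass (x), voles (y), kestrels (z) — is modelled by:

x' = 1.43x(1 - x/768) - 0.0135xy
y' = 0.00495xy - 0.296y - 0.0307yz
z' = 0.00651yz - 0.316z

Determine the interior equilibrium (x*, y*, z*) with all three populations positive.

From dz/dt = 0: 0.00651y* = 0.316, so y* = 48.5.
From dx/dt = 0: 1.43(1 - x*/768) = 0.0135·48.5, giving x* = 768·(1 - 0.458) = 416.
From dy/dt = 0: 0.00495·416 - 0.296 = 0.0307z*, so z* = 1.76/0.0307 = 57.4.

x* ≈ 416, y* ≈ 48.5, z* ≈ 57.4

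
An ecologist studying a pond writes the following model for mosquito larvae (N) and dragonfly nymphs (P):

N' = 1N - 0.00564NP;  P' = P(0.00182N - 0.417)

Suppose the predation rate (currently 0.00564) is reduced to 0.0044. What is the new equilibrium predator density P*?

At the interior fixed point, setting dN/dt = 0 with N > 0 fixes P* = (prey growth rate)/(NP coefficient) — independent of the other coefficients.
With the change, P* = 1/0.0044 = 227; it rises from 177.

P* ≈ 227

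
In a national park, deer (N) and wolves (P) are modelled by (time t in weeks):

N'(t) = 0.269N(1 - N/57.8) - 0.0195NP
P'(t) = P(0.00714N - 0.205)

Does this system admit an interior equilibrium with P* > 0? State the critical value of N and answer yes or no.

Threshold N = 28.7; K > 28.7, so yes, the predator persists.

The predator equation gives dP/dt > 0 only when N > 0.205/0.00714 = 28.7.
Without the predator, N → K = 57.8. Since 57.8 > 28.7, the predator can invade and persist.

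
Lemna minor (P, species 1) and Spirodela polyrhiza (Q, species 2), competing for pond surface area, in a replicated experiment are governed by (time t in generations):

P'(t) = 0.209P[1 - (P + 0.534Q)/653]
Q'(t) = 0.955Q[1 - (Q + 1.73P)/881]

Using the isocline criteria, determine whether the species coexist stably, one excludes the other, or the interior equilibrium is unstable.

Compare the nullcline intercepts: K1/α12 = 653/0.534 = 1220 > K2 = 881; K2/α21 = 881/1.73 = 509 < K1 = 653.
Since the inequalities point opposite ways, species 1 can invade but species 2 cannot.

species 1 excludes species 2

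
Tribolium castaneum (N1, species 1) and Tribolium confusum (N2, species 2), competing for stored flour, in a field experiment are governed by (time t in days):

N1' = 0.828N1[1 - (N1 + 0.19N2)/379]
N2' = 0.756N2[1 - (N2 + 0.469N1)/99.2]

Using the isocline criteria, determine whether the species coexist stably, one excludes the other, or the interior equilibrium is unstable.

Compare the nullcline intercepts: K1/α12 = 379/0.19 = 1990 > K2 = 99.2; K2/α21 = 99.2/0.469 = 212 < K1 = 379.
Since the inequalities point opposite ways, species 1 can invade but species 2 cannot.

species 1 excludes species 2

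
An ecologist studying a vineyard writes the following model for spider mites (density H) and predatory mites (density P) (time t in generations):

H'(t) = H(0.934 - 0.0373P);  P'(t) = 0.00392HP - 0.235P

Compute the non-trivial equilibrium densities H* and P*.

Set dP/dt = 0 with P > 0: 0.00392H - 0.235 = 0, so H* = 0.235/0.00392 = 59.9.
Set dH/dt = 0 with H > 0: 0.934 - 0.0373P = 0, so P* = 0.934/0.0373 = 25.

H* ≈ 59.9, P* ≈ 25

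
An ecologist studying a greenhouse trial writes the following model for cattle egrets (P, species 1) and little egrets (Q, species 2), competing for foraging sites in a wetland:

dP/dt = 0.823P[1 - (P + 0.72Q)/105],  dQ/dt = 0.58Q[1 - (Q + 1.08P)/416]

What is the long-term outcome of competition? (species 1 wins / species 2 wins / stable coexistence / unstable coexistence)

Compare the nullcline intercepts: K1/α12 = 105/0.72 = 146 < K2 = 416; K2/α21 = 416/1.08 = 385 > K1 = 105.
Since the inequalities point opposite ways, species 2 can invade but species 1 cannot.

species 2 excludes species 1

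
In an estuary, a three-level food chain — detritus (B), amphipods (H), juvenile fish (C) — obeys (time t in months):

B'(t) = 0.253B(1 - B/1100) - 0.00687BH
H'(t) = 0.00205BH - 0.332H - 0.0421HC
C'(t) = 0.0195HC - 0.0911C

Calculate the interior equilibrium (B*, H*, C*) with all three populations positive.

From dC/dt = 0: 0.0195H* = 0.0911, so H* = 4.67.
From dB/dt = 0: 0.253(1 - B*/1100) = 0.00687·4.67, giving B* = 1100·(1 - 0.127) = 960.
From dH/dt = 0: 0.00205·960 - 0.332 = 0.0421C*, so C* = 1.64/0.0421 = 38.9.

B* ≈ 960, H* ≈ 4.67, C* ≈ 38.9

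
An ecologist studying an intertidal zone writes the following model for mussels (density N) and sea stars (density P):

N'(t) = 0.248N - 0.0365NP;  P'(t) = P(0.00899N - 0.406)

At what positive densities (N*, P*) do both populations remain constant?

N* ≈ 45.2, P* ≈ 6.79

Set dP/dt = 0 with P > 0: 0.00899N - 0.406 = 0, so N* = 0.406/0.00899 = 45.2.
Set dN/dt = 0 with N > 0: 0.248 - 0.0365P = 0, so P* = 0.248/0.0365 = 6.79.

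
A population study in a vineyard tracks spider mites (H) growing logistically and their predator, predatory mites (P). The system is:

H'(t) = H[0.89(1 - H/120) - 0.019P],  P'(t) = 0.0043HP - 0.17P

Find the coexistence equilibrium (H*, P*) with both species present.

From dP/dt = 0 with P > 0: 0.0043H* = 0.17, so H* = 39.5.
Substitute into dH/dt = 0: 0.89(1 - 39.5/120) = 0.019P*.
The bracket is 0.671, giving P* = 0.597/0.019 = 31.4.

H* ≈ 39.5, P* ≈ 31.4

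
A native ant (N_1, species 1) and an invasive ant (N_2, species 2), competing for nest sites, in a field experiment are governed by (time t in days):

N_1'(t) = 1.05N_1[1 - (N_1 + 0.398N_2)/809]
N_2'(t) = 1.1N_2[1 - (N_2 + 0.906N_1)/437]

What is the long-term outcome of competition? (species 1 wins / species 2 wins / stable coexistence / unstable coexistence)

species 1 excludes species 2

Compare the nullcline intercepts: K1/α12 = 809/0.398 = 2030 > K2 = 437; K2/α21 = 437/0.906 = 482 < K1 = 809.
Since the inequalities point opposite ways, species 1 can invade but species 2 cannot.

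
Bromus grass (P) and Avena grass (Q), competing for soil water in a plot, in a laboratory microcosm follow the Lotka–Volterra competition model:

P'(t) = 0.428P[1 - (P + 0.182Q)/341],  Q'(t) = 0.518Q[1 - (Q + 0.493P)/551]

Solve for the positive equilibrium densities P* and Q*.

Setting both brackets to zero gives the nullclines P + 0.182Q = 341 and 0.493P + Q = 551.
Substituting Q = 551 - 0.493P into the first: P(1 - 0.182·0.493) = 341 - 0.182·551.
So P* = 241/0.91 = 264, and then Q* = 551 - 0.493·264 = 421.

P* ≈ 264, Q* ≈ 421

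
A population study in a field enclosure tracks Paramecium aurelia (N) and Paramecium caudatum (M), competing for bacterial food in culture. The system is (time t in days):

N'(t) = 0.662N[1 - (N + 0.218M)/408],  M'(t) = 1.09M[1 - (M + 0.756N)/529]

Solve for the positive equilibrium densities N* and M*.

Setting both brackets to zero gives the nullclines N + 0.218M = 408 and 0.756N + M = 529.
Substituting M = 529 - 0.756N into the first: N(1 - 0.218·0.756) = 408 - 0.218·529.
So N* = 293/0.835 = 350, and then M* = 529 - 0.756·350 = 264.

N* ≈ 350, M* ≈ 264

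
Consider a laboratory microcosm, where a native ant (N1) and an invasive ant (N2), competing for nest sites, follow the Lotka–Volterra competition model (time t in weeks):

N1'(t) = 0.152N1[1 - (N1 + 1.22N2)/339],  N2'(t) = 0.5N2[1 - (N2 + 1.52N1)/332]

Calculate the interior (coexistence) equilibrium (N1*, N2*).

N1* ≈ 77.3, N2* ≈ 215

Setting both brackets to zero gives the nullclines N1 + 1.22N2 = 339 and 1.52N1 + N2 = 332.
Substituting N2 = 332 - 1.52N1 into the first: N1(1 - 1.22·1.52) = 339 - 1.22·332.
So N1* = -66/-0.854 = 77.3, and then N2* = 332 - 1.52·77.3 = 215.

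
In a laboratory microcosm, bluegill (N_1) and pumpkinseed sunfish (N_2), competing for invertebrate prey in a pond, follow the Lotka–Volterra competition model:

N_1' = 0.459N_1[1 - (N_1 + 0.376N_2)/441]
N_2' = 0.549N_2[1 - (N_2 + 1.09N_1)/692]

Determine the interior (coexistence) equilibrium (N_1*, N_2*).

N_1* ≈ 306, N_2* ≈ 358

Setting both brackets to zero gives the nullclines N_1 + 0.376N_2 = 441 and 1.09N_1 + N_2 = 692.
Substituting N_2 = 692 - 1.09N_1 into the first: N_1(1 - 0.376·1.09) = 441 - 0.376·692.
So N_1* = 181/0.59 = 306, and then N_2* = 692 - 1.09·306 = 358.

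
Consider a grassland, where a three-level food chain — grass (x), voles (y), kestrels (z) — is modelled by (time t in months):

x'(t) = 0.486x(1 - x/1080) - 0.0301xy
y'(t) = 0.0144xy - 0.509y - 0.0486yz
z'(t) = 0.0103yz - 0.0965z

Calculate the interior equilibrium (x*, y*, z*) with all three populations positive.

From dz/dt = 0: 0.0103y* = 0.0965, so y* = 9.37.
From dx/dt = 0: 0.486(1 - x*/1080) = 0.0301·9.37, giving x* = 1080·(1 - 0.58) = 453.
From dy/dt = 0: 0.0144·453 - 0.509 = 0.0486z*, so z* = 6.02/0.0486 = 124.

x* ≈ 453, y* ≈ 9.37, z* ≈ 124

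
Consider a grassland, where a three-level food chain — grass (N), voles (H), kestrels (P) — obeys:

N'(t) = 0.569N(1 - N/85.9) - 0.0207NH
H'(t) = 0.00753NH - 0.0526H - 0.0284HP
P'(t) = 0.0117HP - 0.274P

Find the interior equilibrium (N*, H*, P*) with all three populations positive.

From dP/dt = 0: 0.0117H* = 0.274, so H* = 23.4.
From dN/dt = 0: 0.569(1 - N*/85.9) = 0.0207·23.4, giving N* = 85.9·(1 - 0.852) = 12.7.
From dH/dt = 0: 0.00753·12.7 - 0.0526 = 0.0284P*, so P* = 0.0432/0.0284 = 1.52.

N* ≈ 12.7, H* ≈ 23.4, P* ≈ 1.52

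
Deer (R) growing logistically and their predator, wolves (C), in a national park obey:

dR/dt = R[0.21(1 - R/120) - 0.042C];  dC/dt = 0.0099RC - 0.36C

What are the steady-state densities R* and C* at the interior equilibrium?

From dC/dt = 0 with C > 0: 0.0099R* = 0.36, so R* = 36.4.
Substitute into dR/dt = 0: 0.21(1 - 36.4/120) = 0.042C*.
The bracket is 0.697, giving C* = 0.146/0.042 = 3.48.

R* ≈ 36.4, C* ≈ 3.48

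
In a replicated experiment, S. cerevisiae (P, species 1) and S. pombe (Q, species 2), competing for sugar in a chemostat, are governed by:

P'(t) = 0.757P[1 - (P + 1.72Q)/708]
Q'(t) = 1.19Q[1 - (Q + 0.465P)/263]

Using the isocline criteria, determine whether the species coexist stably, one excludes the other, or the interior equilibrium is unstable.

species 1 excludes species 2

Compare the nullcline intercepts: K1/α12 = 708/1.72 = 412 > K2 = 263; K2/α21 = 263/0.465 = 566 < K1 = 708.
Since the inequalities point opposite ways, species 1 can invade but species 2 cannot.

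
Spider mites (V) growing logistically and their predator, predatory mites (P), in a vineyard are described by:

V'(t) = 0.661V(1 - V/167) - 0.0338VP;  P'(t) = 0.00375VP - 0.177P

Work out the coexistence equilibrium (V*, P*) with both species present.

From dP/dt = 0 with P > 0: 0.00375V* = 0.177, so V* = 47.2.
Substitute into dV/dt = 0: 0.661(1 - 47.2/167) = 0.0338P*.
The bracket is 0.717, giving P* = 0.474/0.0338 = 14.

V* ≈ 47.2, P* ≈ 14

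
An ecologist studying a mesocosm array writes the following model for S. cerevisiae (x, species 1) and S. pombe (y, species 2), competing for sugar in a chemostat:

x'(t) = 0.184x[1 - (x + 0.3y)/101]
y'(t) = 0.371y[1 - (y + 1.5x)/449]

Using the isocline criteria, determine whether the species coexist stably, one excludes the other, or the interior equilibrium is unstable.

Compare the nullcline intercepts: K1/α12 = 101/0.3 = 337 < K2 = 449; K2/α21 = 449/1.5 = 299 > K1 = 101.
Since the inequalities point opposite ways, species 2 can invade but species 1 cannot.

species 2 excludes species 1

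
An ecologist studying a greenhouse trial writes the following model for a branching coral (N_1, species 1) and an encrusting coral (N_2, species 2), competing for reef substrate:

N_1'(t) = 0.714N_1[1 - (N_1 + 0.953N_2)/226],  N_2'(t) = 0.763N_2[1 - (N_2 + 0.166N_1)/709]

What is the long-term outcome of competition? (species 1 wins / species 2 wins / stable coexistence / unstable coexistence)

species 2 excludes species 1

Compare the nullcline intercepts: K1/α12 = 226/0.953 = 237 < K2 = 709; K2/α21 = 709/0.166 = 4270 > K1 = 226.
Since the inequalities point opposite ways, species 2 can invade but species 1 cannot.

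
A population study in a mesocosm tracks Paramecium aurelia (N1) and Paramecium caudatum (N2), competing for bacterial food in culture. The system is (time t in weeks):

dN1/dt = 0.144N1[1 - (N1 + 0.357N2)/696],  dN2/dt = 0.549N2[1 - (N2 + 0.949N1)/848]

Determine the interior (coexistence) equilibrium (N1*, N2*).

Setting both brackets to zero gives the nullclines N1 + 0.357N2 = 696 and 0.949N1 + N2 = 848.
Substituting N2 = 848 - 0.949N1 into the first: N1(1 - 0.357·0.949) = 696 - 0.357·848.
So N1* = 393/0.661 = 595, and then N2* = 848 - 0.949·595 = 284.

N1* ≈ 595, N2* ≈ 284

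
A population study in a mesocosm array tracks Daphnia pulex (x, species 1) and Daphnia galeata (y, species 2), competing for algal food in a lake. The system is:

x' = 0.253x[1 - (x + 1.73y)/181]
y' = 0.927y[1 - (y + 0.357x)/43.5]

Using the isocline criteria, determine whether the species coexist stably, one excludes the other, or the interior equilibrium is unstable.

Compare the nullcline intercepts: K1/α12 = 181/1.73 = 105 > K2 = 43.5; K2/α21 = 43.5/0.357 = 122 < K1 = 181.
Since the inequalities point opposite ways, species 1 can invade but species 2 cannot.

species 1 excludes species 2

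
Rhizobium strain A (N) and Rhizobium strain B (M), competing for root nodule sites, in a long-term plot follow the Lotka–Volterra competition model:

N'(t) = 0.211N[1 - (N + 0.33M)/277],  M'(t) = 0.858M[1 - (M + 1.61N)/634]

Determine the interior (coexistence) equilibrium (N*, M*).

Setting both brackets to zero gives the nullclines N + 0.33M = 277 and 1.61N + M = 634.
Substituting M = 634 - 1.61N into the first: N(1 - 0.33·1.61) = 277 - 0.33·634.
So N* = 67.8/0.469 = 145, and then M* = 634 - 1.61·145 = 401.

N* ≈ 145, M* ≈ 401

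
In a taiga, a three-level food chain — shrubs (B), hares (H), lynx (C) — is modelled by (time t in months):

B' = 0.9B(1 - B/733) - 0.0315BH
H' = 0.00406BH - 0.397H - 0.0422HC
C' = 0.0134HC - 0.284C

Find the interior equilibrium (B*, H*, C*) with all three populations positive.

From dC/dt = 0: 0.0134H* = 0.284, so H* = 21.2.
From dB/dt = 0: 0.9(1 - B*/733) = 0.0315·21.2, giving B* = 733·(1 - 0.742) = 189.
From dH/dt = 0: 0.00406·189 - 0.397 = 0.0422C*, so C* = 0.371/0.0422 = 8.8.

B* ≈ 189, H* ≈ 21.2, C* ≈ 8.8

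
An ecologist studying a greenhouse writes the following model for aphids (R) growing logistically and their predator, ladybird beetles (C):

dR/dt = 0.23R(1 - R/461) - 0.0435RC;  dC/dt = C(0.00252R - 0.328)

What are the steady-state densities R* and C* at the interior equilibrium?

From dC/dt = 0 with C > 0: 0.00252R* = 0.328, so R* = 130.
Substitute into dR/dt = 0: 0.23(1 - 130/461) = 0.0435C*.
The bracket is 0.718, giving C* = 0.165/0.0435 = 3.79.

R* ≈ 130, C* ≈ 3.79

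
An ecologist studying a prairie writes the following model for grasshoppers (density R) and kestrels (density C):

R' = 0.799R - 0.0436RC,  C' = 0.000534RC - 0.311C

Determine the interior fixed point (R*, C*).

Set dC/dt = 0 with C > 0: 0.000534R - 0.311 = 0, so R* = 0.311/0.000534 = 582.
Set dR/dt = 0 with R > 0: 0.799 - 0.0436C = 0, so C* = 0.799/0.0436 = 18.3.

R* ≈ 582, C* ≈ 18.3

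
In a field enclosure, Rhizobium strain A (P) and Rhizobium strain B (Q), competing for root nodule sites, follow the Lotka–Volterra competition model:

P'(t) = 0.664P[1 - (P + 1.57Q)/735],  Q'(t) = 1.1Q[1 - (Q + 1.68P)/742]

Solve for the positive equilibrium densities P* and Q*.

P* ≈ 263, Q* ≈ 301

Setting both brackets to zero gives the nullclines P + 1.57Q = 735 and 1.68P + Q = 742.
Substituting Q = 742 - 1.68P into the first: P(1 - 1.57·1.68) = 735 - 1.57·742.
So P* = -430/-1.64 = 263, and then Q* = 742 - 1.68·263 = 301.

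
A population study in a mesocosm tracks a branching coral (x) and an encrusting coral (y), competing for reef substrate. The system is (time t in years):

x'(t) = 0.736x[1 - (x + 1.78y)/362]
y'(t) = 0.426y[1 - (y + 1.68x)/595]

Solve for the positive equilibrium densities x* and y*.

Setting both brackets to zero gives the nullclines x + 1.78y = 362 and 1.68x + y = 595.
Substituting y = 595 - 1.68x into the first: x(1 - 1.78·1.68) = 362 - 1.78·595.
So x* = -697/-1.99 = 350, and then y* = 595 - 1.68·350 = 6.61.

x* ≈ 350, y* ≈ 6.61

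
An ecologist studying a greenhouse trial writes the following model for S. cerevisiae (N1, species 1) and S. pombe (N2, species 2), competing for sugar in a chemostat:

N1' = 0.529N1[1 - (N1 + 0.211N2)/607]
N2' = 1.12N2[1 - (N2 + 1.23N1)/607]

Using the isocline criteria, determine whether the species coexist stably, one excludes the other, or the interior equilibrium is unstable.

Compare the nullcline intercepts: K1/α12 = 607/0.211 = 2880 > K2 = 607; K2/α21 = 607/1.23 = 493 < K1 = 607.
Since the inequalities point opposite ways, species 1 can invade but species 2 cannot.

species 1 excludes species 2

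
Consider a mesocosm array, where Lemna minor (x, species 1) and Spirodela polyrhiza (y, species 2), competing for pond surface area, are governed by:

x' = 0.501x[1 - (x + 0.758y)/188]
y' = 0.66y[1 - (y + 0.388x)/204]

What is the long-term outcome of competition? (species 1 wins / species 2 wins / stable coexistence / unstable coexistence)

stable coexistence

Compare the nullcline intercepts: K1/α12 = 188/0.758 = 248 > K2 = 204; K2/α21 = 204/0.388 = 526 > K1 = 188.
Since both inequalities hold, each species can invade when rare, so the interior equilibrium is stable.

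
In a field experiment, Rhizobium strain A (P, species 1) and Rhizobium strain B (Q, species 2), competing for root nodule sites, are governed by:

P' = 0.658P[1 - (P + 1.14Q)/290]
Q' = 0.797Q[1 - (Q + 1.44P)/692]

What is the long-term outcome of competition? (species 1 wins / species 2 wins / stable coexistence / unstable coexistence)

Compare the nullcline intercepts: K1/α12 = 290/1.14 = 254 < K2 = 692; K2/α21 = 692/1.44 = 481 > K1 = 290.
Since the inequalities point opposite ways, species 2 can invade but species 1 cannot.

species 2 excludes species 1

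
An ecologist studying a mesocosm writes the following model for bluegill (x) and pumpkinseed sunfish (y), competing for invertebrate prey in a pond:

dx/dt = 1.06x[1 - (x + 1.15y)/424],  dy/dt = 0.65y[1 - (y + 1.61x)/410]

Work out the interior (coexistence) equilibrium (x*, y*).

x* ≈ 55.8, y* ≈ 320

Setting both brackets to zero gives the nullclines x + 1.15y = 424 and 1.61x + y = 410.
Substituting y = 410 - 1.61x into the first: x(1 - 1.15·1.61) = 424 - 1.15·410.
So x* = -47.5/-0.851 = 55.8, and then y* = 410 - 1.61·55.8 = 320.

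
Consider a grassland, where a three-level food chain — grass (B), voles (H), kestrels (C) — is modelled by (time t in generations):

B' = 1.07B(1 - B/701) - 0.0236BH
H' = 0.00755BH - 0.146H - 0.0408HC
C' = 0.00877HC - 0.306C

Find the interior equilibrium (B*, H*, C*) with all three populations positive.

B* ≈ 162, H* ≈ 34.9, C* ≈ 26.3

From dC/dt = 0: 0.00877H* = 0.306, so H* = 34.9.
From dB/dt = 0: 1.07(1 - B*/701) = 0.0236·34.9, giving B* = 701·(1 - 0.77) = 162.
From dH/dt = 0: 0.00755·162 - 0.146 = 0.0408C*, so C* = 1.07/0.0408 = 26.3.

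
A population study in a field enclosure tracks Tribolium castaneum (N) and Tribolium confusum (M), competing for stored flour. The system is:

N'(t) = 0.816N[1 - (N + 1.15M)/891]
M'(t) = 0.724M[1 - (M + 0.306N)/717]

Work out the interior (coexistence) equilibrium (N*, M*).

N* ≈ 103, M* ≈ 686

Setting both brackets to zero gives the nullclines N + 1.15M = 891 and 0.306N + M = 717.
Substituting M = 717 - 0.306N into the first: N(1 - 1.15·0.306) = 891 - 1.15·717.
So N* = 66.5/0.648 = 103, and then M* = 717 - 0.306·103 = 686.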